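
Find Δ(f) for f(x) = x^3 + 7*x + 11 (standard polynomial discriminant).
Δ = -4639

For a depressed cubic x^3 + p x + q the discriminant is Δ = -4 p^3 - 27 q^2 = -4*(7)^3 - 27*(11)^2 = -1372 - 3267 = -4639.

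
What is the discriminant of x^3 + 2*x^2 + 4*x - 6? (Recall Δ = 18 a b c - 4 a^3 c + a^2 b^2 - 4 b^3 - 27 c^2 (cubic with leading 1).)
Δ = -1836

For x^3 + a x^2 + b x + c the discriminant is Δ = 18 a b c - 4 a^3 c + a^2 b^2 - 4 b^3 - 27 c^2.
Plug a = 2, b = 4, c = -6:
  18*(2)*(4)*(-6) - 4*(2)^3*(-6) + (2)^2*(4)^2 - 4*(4)^3 - 27*(-6)^2
  = -864 + (192) + 64 + (-256) + (-972)
  = -1836.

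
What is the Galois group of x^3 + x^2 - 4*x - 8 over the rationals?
Gal(K/Q) = S_3 (symmetric group of order 6)

Compute the discriminant of x^3 + (1)*x^2 + (-4)*x + (-8): Δ = -848. Since Δ is not a rational square, the Galois group is not contained in A_3; it must be the full S_3 (irreducibility of the cubic rules out anything smaller).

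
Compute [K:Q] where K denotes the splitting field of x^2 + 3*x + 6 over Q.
[K:Q] = 2

The discriminant of x^2 + (3)*x + (6) is b^2 - 4c = 9 - (24) = -15. Since -15 is not a perfect square in Q, the polynomial is irreducible over Q. Its two roots generate a degree-2 extension, so [K:Q] = 2.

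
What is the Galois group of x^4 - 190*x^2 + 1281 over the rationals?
Gal(K/Q) = V_4 (Klein four-group, Z/2Z × Z/2Z)

f factors as (x^2 - 183)(x^2 - 7), so the splitting field is K = Q(sqrt(183), sqrt(7)). The elements 183, 7, 1281 are all non-squares in Q, so sqrt(183) and sqrt(7) generate independent quadratic extensions. Thus [K:Q] = 4 and Gal(K/Q) is generated by the two order-2 automorphisms sqrt(183) ↦ -sqrt(183) and sqrt(7) ↦ -sqrt(7), giving V_4.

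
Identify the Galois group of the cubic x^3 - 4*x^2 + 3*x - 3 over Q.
Gal(K/Q) = S_3 (symmetric group of order 6)

Compute the discriminant of x^3 + (-4)*x^2 + (3)*x + (-3): Δ = -327. Since Δ is not a rational square, the Galois group is not contained in A_3; it must be the full S_3 (irreducibility of the cubic rules out anything smaller).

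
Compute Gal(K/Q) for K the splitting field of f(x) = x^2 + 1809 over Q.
Gal(K/Q) = Z/2Z (cyclic of order 2)

x^2 + 1809 is irreducible over Q since -1809 is not a rational square. The splitting field Q(sqrt(-1809)) has degree 2 over Q, and its unique nontrivial automorphism is sqrt(-1809) ↦ -sqrt(-1809). Hence Gal(Q(sqrt(-1809))/Q) = Z/2Z.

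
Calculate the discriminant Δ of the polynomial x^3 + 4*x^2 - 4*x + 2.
Δ = -684

For x^3 + a x^2 + b x + c the discriminant is Δ = 18 a b c - 4 a^3 c + a^2 b^2 - 4 b^3 - 27 c^2.
Plug a = 4, b = -4, c = 2:
  18*(4)*(-4)*(2) - 4*(4)^3*(2) + (4)^2*(-4)^2 - 4*(-4)^3 - 27*(2)^2
  = -576 + (-512) + 256 + (256) + (-108)
  = -684.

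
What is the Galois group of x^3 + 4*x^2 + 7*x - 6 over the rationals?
Gal(K/Q) = S_3 (symmetric group of order 6)

Compute the discriminant of x^3 + (4)*x^2 + (7)*x + (-6): Δ = -3048. Since Δ is not a rational square, the Galois group is not contained in A_3; it must be the full S_3 (irreducibility of the cubic rules out anything smaller).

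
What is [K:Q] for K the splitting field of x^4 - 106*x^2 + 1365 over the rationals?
[K:Q] = 4

f factors as (x^2 - 91)(x^2 - 15); the splitting field is K = Q(sqrt(91), sqrt(15)). Since 91, 15, and 1365 are all non-squares in Q, the three subfields Q(sqrt(91)), Q(sqrt(15)), Q(sqrt(1365)) are distinct degree-2 extensions, so [K:Q] = 4 (Klein four Galois group).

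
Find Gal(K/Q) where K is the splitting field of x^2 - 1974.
Gal(K/Q) = Z/2Z (cyclic of order 2)

x^2 - 1974 is irreducible over Q since 1974 is not a rational square. The splitting field Q(sqrt(1974)) has degree 2 over Q, and its unique nontrivial automorphism is sqrt(1974) ↦ -sqrt(1974). Hence Gal(Q(sqrt(1974))/Q) = Z/2Z.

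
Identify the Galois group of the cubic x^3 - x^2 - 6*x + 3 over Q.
Gal(K/Q) = S_3 (symmetric group of order 6)

Compute the discriminant of x^3 + (-1)*x^2 + (-6)*x + (3): Δ = 993. Since Δ is not a rational square, the Galois group is not contained in A_3; it must be the full S_3 (irreducibility of the cubic rules out anything smaller).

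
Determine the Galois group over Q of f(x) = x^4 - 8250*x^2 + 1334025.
Gal(K/Q) = Z/2Z (cyclic of order 2)

f factors as (x^2 - 165)(x^2 - 8085), so the splitting field is K = Q(sqrt(165), sqrt(8085)). The squarefree part of 165 is 165 and the squarefree part of 8085 is also 165, so sqrt(165) and sqrt(8085) are both rational multiples of sqrt(165). Hence Q(sqrt(165)) = Q(sqrt(8085)) = Q(sqrt(165)), and the splitting field collapses to a single degree-2 extension with Galois group Z/2Z.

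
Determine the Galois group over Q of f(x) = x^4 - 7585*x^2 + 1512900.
Gal(K/Q) = Z/2Z (cyclic of order 2)

f factors as (x^2 - 205)(x^2 - 7380), so the splitting field is K = Q(sqrt(205), sqrt(7380)). The squarefree part of 205 is 205 and the squarefree part of 7380 is also 205, so sqrt(205) and sqrt(7380) are both rational multiples of sqrt(205). Hence Q(sqrt(205)) = Q(sqrt(7380)) = Q(sqrt(205)), and the splitting field collapses to a single degree-2 extension with Galois group Z/2Z.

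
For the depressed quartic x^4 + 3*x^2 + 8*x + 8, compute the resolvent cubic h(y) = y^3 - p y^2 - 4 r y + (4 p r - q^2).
h(y) = y^3 - 3*y^2 - 32*y + 32

Identify coefficients: p = 3, q = 8, r = 8.
Plug into h(y) = y^3 - p y^2 - 4 r y + (4 p r - q^2):
  h(y) = y^3 - (3) y^2 - 4*(8) y + (4*(3)*(8) - (8)^2)
       = y^3 + (-3) y^2 + (-32) y + (32).
Simplifying: h(y) = y^3 - 3*y^2 - 32*y + 32.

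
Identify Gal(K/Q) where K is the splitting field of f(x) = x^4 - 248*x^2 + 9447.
Gal(K/Q) = V_4 (Klein four-group, Z/2Z × Z/2Z)

f factors as (x^2 - 201)(x^2 - 47), so the splitting field is K = Q(sqrt(201), sqrt(47)). The elements 201, 47, 9447 are all non-squares in Q, so sqrt(201) and sqrt(47) generate independent quadratic extensions. Thus [K:Q] = 4 and Gal(K/Q) is generated by the two order-2 automorphisms sqrt(201) ↦ -sqrt(201) and sqrt(47) ↦ -sqrt(47), giving V_4.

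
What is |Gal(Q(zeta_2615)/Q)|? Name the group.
|Gal(Q(zeta_2615)/Q)| = phi(2615) = 2088; group ≅ (Z/2615Z)^* ≅ Z/4Z × Z/522Z

The n-th cyclotomic polynomial Φ_2615(x) is the minimal polynomial of zeta_2615 over Q and has degree phi(2615) = 2088. So Q(zeta_2615) is a degree-2088 Galois extension with Galois group (Z/2615Z)^*. By CRT, (Z/2615Z)^* ≅ (Z/5Z)^* × (Z/523Z)^*. Each prime-power unit group is (Z/5Z)^* ≅ Z/4Z; (Z/523Z)^* ≅ Z/522Z. Hence Gal(Q(zeta_2615)/Q) ≅ Z/4Z × Z/522Z.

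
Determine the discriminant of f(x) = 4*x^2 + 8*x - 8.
Δ = 192

For a quadratic a x^2 + b x + c the discriminant is Δ = b^2 - 4ac = (8)^2 - 4*(4)*(-8) = 64 - (-128) = 192.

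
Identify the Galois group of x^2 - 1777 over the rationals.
Gal(K/Q) = Z/2Z (cyclic of order 2)

x^2 - 1777 is irreducible over Q since 1777 is not a rational square. The splitting field Q(sqrt(1777)) has degree 2 over Q, and its unique nontrivial automorphism is sqrt(1777) ↦ -sqrt(1777). Hence Gal(Q(sqrt(1777))/Q) = Z/2Z.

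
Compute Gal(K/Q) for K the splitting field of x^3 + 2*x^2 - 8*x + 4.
Gal(K/Q) = S_3 (symmetric group of order 6)

Compute the discriminant of x^3 + (2)*x^2 + (-8)*x + (4): Δ = 592. Since Δ is not a rational square, the Galois group is not contained in A_3; it must be the full S_3 (irreducibility of the cubic rules out anything smaller).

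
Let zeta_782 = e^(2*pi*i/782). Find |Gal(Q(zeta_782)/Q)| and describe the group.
|Gal(Q(zeta_782)/Q)| = phi(782) = 352; group ≅ (Z/782Z)^* ≅ Z/16Z × Z/22Z

The n-th cyclotomic polynomial Φ_782(x) is the minimal polynomial of zeta_782 over Q and has degree phi(782) = 352. So Q(zeta_782) is a degree-352 Galois extension with Galois group (Z/782Z)^*. By CRT, (Z/782Z)^* ≅ (Z/2Z)^* × (Z/17Z)^* × (Z/23Z)^*. Each prime-power unit group is (Z/2Z)^* ≅ trivial group (order 1); (Z/17Z)^* ≅ Z/16Z; (Z/23Z)^* ≅ Z/22Z. Hence Gal(Q(zeta_782)/Q) ≅ Z/16Z × Z/22Z.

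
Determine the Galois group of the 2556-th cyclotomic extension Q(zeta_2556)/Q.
|Gal(Q(zeta_2556)/Q)| = phi(2556) = 840; group ≅ (Z/2556Z)^* ≅ Z/2Z × Z/6Z × Z/70Z

The n-th cyclotomic polynomial Φ_2556(x) is the minimal polynomial of zeta_2556 over Q and has degree phi(2556) = 840. So Q(zeta_2556) is a degree-840 Galois extension with Galois group (Z/2556Z)^*. By CRT, (Z/2556Z)^* ≅ (Z/4Z)^* × (Z/9Z)^* × (Z/71Z)^*. Each prime-power unit group is (Z/4Z)^* ≅ Z/2Z; (Z/9Z)^* ≅ Z/6Z; (Z/71Z)^* ≅ Z/70Z. Hence Gal(Q(zeta_2556)/Q) ≅ Z/2Z × Z/6Z × Z/70Z.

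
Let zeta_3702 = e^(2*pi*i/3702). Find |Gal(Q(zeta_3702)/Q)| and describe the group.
|Gal(Q(zeta_3702)/Q)| = phi(3702) = 1232; group ≅ (Z/3702Z)^* ≅ Z/2Z × Z/616Z

The n-th cyclotomic polynomial Φ_3702(x) is the minimal polynomial of zeta_3702 over Q and has degree phi(3702) = 1232. So Q(zeta_3702) is a degree-1232 Galois extension with Galois group (Z/3702Z)^*. By CRT, (Z/3702Z)^* ≅ (Z/2Z)^* × (Z/3Z)^* × (Z/617Z)^*. Each prime-power unit group is (Z/2Z)^* ≅ trivial group (order 1); (Z/3Z)^* ≅ Z/2Z; (Z/617Z)^* ≅ Z/616Z. Hence Gal(Q(zeta_3702)/Q) ≅ Z/2Z × Z/616Z.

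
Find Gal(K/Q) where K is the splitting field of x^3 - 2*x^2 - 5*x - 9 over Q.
Gal(K/Q) = S_3 (symmetric group of order 6)

Compute the discriminant of x^3 + (-2)*x^2 + (-5)*x + (-9): Δ = -3495. Since Δ is not a rational square, the Galois group is not contained in A_3; it must be the full S_3 (irreducibility of the cubic rules out anything smaller).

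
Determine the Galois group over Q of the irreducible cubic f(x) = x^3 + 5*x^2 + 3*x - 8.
Gal(K/Q) = S_3 (symmetric group of order 6)

Compute the discriminant of x^3 + (5)*x^2 + (3)*x + (-8): Δ = 229. Since Δ is not a rational square, the Galois group is not contained in A_3; it must be the full S_3 (irreducibility of the cubic rules out anything smaller).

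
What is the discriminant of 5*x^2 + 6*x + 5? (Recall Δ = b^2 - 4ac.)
Δ = -64

For a quadratic a x^2 + b x + c the discriminant is Δ = b^2 - 4ac = (6)^2 - 4*(5)*(5) = 36 - (100) = -64.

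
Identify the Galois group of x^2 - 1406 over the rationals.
Gal(K/Q) = Z/2Z (cyclic of order 2)

x^2 - 1406 is irreducible over Q since 1406 is not a rational square. The splitting field Q(sqrt(1406)) has degree 2 over Q, and its unique nontrivial automorphism is sqrt(1406) ↦ -sqrt(1406). Hence Gal(Q(sqrt(1406))/Q) = Z/2Z.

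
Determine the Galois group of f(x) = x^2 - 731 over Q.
Gal(K/Q) = Z/2Z (cyclic of order 2)

x^2 - 731 is irreducible over Q since 731 is not a rational square. The splitting field Q(sqrt(731)) has degree 2 over Q, and its unique nontrivial automorphism is sqrt(731) ↦ -sqrt(731). Hence Gal(Q(sqrt(731))/Q) = Z/2Z.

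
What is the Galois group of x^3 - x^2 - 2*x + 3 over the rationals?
Gal(K/Q) = S_3 (symmetric group of order 6)

Compute the discriminant of x^3 + (-1)*x^2 + (-2)*x + (3): Δ = -87. Since Δ is not a rational square, the Galois group is not contained in A_3; it must be the full S_3 (irreducibility of the cubic rules out anything smaller).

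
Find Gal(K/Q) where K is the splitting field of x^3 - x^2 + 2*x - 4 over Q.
Gal(K/Q) = S_3 (symmetric group of order 6)

Compute the discriminant of x^3 + (-1)*x^2 + (2)*x + (-4): Δ = -332. Since Δ is not a rational square, the Galois group is not contained in A_3; it must be the full S_3 (irreducibility of the cubic rules out anything smaller).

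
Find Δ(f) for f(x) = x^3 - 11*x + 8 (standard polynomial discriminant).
Δ = 3596

For a depressed cubic x^3 + p x + q the discriminant is Δ = -4 p^3 - 27 q^2 = -4*(-11)^3 - 27*(8)^2 = 5324 - 1728 = 3596.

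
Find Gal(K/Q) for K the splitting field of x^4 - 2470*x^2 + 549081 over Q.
Gal(K/Q) = Z/2Z (cyclic of order 2)

f factors as (x^2 - 2223)(x^2 - 247), so the splitting field is K = Q(sqrt(2223), sqrt(247)). The squarefree part of 2223 is 247 and the squarefree part of 247 is also 247, so sqrt(2223) and sqrt(247) are both rational multiples of sqrt(247). Hence Q(sqrt(2223)) = Q(sqrt(247)) = Q(sqrt(247)), and the splitting field collapses to a single degree-2 extension with Galois group Z/2Z.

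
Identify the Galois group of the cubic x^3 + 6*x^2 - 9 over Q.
Gal(K/Q) = S_3 (symmetric group of order 6)

Compute the discriminant of x^3 + (6)*x^2 + (0)*x + (-9): Δ = 5589. Since Δ is not a rational square, the Galois group is not contained in A_3; it must be the full S_3 (irreducibility of the cubic rules out anything smaller).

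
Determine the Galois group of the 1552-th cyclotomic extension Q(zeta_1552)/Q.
|Gal(Q(zeta_1552)/Q)| = phi(1552) = 768; group ≅ (Z/1552Z)^* ≅ Z/2Z × Z/4Z × Z/96Z

The n-th cyclotomic polynomial Φ_1552(x) is the minimal polynomial of zeta_1552 over Q and has degree phi(1552) = 768. So Q(zeta_1552) is a degree-768 Galois extension with Galois group (Z/1552Z)^*. By CRT, (Z/1552Z)^* ≅ (Z/16Z)^* × (Z/97Z)^*. Each prime-power unit group is (Z/16Z)^* ≅ Z/2Z × Z/4Z; (Z/97Z)^* ≅ Z/96Z. Hence Gal(Q(zeta_1552)/Q) ≅ Z/2Z × Z/4Z × Z/96Z.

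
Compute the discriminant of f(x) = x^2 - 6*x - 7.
Δ = 64

For a quadratic a x^2 + b x + c the discriminant is Δ = b^2 - 4ac = (-6)^2 - 4*(1)*(-7) = 36 - (-28) = 64.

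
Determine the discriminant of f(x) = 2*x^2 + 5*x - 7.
Δ = 81

For a quadratic a x^2 + b x + c the discriminant is Δ = b^2 - 4ac = (5)^2 - 4*(2)*(-7) = 25 - (-56) = 81.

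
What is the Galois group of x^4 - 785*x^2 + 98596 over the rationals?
Gal(K/Q) = Z/2Z (cyclic of order 2)

f factors as (x^2 - 628)(x^2 - 157), so the splitting field is K = Q(sqrt(628), sqrt(157)). The squarefree part of 628 is 157 and the squarefree part of 157 is also 157, so sqrt(628) and sqrt(157) are both rational multiples of sqrt(157). Hence Q(sqrt(628)) = Q(sqrt(157)) = Q(sqrt(157)), and the splitting field collapses to a single degree-2 extension with Galois group Z/2Z.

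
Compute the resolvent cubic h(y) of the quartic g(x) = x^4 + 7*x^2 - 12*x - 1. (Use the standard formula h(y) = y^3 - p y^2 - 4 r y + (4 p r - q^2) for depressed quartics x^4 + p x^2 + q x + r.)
h(y) = y^3 - 7*y^2 + 4*y - 172

Identify coefficients: p = 7, q = -12, r = -1.
Plug into h(y) = y^3 - p y^2 - 4 r y + (4 p r - q^2):
  h(y) = y^3 - (7) y^2 - 4*(-1) y + (4*(7)*(-1) - (-12)^2)
       = y^3 + (-7) y^2 + (4) y + (-172).
Simplifying: h(y) = y^3 - 7*y^2 + 4*y - 172.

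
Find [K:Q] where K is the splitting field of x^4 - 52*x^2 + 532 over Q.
[K:Q] = 4

f factors as (x^2 - 14)(x^2 - 38); the splitting field is K = Q(sqrt(14), sqrt(38)). Since 14, 38, and 532 are all non-squares in Q, the three subfields Q(sqrt(14)), Q(sqrt(38)), Q(sqrt(532)) are distinct degree-2 extensions, so [K:Q] = 4 (Klein four Galois group).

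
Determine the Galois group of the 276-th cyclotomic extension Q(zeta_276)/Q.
|Gal(Q(zeta_276)/Q)| = phi(276) = 88; group ≅ (Z/276Z)^* ≅ Z/2Z × Z/2Z × Z/22Z

The n-th cyclotomic polynomial Φ_276(x) is the minimal polynomial of zeta_276 over Q and has degree phi(276) = 88. So Q(zeta_276) is a degree-88 Galois extension with Galois group (Z/276Z)^*. By CRT, (Z/276Z)^* ≅ (Z/4Z)^* × (Z/3Z)^* × (Z/23Z)^*. Each prime-power unit group is (Z/4Z)^* ≅ Z/2Z; (Z/3Z)^* ≅ Z/2Z; (Z/23Z)^* ≅ Z/22Z. Hence Gal(Q(zeta_276)/Q) ≅ Z/2Z × Z/2Z × Z/22Z.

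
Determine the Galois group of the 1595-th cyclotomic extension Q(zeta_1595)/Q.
|Gal(Q(zeta_1595)/Q)| = phi(1595) = 1120; group ≅ (Z/1595Z)^* ≅ Z/4Z × Z/10Z × Z/28Z

The n-th cyclotomic polynomial Φ_1595(x) is the minimal polynomial of zeta_1595 over Q and has degree phi(1595) = 1120. So Q(zeta_1595) is a degree-1120 Galois extension with Galois group (Z/1595Z)^*. By CRT, (Z/1595Z)^* ≅ (Z/5Z)^* × (Z/11Z)^* × (Z/29Z)^*. Each prime-power unit group is (Z/5Z)^* ≅ Z/4Z; (Z/11Z)^* ≅ Z/10Z; (Z/29Z)^* ≅ Z/28Z. Hence Gal(Q(zeta_1595)/Q) ≅ Z/4Z × Z/10Z × Z/28Z.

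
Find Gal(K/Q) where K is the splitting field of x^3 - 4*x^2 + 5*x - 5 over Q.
Gal(K/Q) = S_3 (symmetric group of order 6)

Compute the discriminant of x^3 + (-4)*x^2 + (5)*x + (-5): Δ = -255. Since Δ is not a rational square, the Galois group is not contained in A_3; it must be the full S_3 (irreducibility of the cubic rules out anything smaller).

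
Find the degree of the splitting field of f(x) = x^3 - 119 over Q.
[K:Q] = 6

x^3 - 119 has one real root r = 119^(1/3) and two complex roots r*zeta_3, r*zeta_3^2 where zeta_3 = e^(2*pi*i/3). The splitting field is Q(r, zeta_3). [Q(r):Q] = 3 and [Q(zeta_3):Q] = 2 with gcd = 1, so [Q(r, zeta_3):Q] = 3 * 2 = 6.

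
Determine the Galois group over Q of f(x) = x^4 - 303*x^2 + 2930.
Gal(K/Q) = V_4 (Klein four-group, Z/2Z × Z/2Z)

f factors as (x^2 - 293)(x^2 - 10), so the splitting field is K = Q(sqrt(293), sqrt(10)). The elements 293, 10, 2930 are all non-squares in Q, so sqrt(293) and sqrt(10) generate independent quadratic extensions. Thus [K:Q] = 4 and Gal(K/Q) is generated by the two order-2 automorphisms sqrt(293) ↦ -sqrt(293) and sqrt(10) ↦ -sqrt(10), giving V_4.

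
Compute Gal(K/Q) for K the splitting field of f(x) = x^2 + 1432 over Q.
Gal(K/Q) = Z/2Z (cyclic of order 2)

x^2 + 1432 is irreducible over Q since -1432 is not a rational square. The splitting field Q(sqrt(-1432)) has degree 2 over Q, and its unique nontrivial automorphism is sqrt(-1432) ↦ -sqrt(-1432). Hence Gal(Q(sqrt(-1432))/Q) = Z/2Z.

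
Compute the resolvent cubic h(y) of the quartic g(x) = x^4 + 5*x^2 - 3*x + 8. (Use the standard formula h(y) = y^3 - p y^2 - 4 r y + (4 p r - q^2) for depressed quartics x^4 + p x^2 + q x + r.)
h(y) = y^3 - 5*y^2 - 32*y + 151

Identify coefficients: p = 5, q = -3, r = 8.
Plug into h(y) = y^3 - p y^2 - 4 r y + (4 p r - q^2):
  h(y) = y^3 - (5) y^2 - 4*(8) y + (4*(5)*(8) - (-3)^2)
       = y^3 + (-5) y^2 + (-32) y + (151).
Simplifying: h(y) = y^3 - 5*y^2 - 32*y + 151.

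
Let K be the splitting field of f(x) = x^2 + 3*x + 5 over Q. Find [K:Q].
[K:Q] = 2

The discriminant of x^2 + (3)*x + (5) is b^2 - 4c = 9 - (20) = -11. Since -11 is not a perfect square in Q, the polynomial is irreducible over Q. Its two roots generate a degree-2 extension, so [K:Q] = 2.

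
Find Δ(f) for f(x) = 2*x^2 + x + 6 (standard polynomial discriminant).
Δ = -47

For a quadratic a x^2 + b x + c the discriminant is Δ = b^2 - 4ac = (1)^2 - 4*(2)*(6) = 1 - (48) = -47.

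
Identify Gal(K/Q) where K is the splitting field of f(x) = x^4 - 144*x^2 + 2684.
Gal(K/Q) = V_4 (Klein four-group, Z/2Z × Z/2Z)

f factors as (x^2 - 122)(x^2 - 22), so the splitting field is K = Q(sqrt(122), sqrt(22)). The elements 122, 22, 2684 are all non-squares in Q, so sqrt(122) and sqrt(22) generate independent quadratic extensions. Thus [K:Q] = 4 and Gal(K/Q) is generated by the two order-2 automorphisms sqrt(122) ↦ -sqrt(122) and sqrt(22) ↦ -sqrt(22), giving V_4.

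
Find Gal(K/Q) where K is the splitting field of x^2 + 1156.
Gal(K/Q) = Z/2Z (cyclic of order 2)

x^2 + 1156 is irreducible over Q since -1156 is not a rational square. The splitting field Q(sqrt(-1156)) has degree 2 over Q, and its unique nontrivial automorphism is sqrt(-1156) ↦ -sqrt(-1156). Hence Gal(Q(sqrt(-1156))/Q) = Z/2Z.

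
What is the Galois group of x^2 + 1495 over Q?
Gal(K/Q) = Z/2Z (cyclic of order 2)

x^2 + 1495 is irreducible over Q since -1495 is not a rational square. The splitting field Q(sqrt(-1495)) has degree 2 over Q, and its unique nontrivial automorphism is sqrt(-1495) ↦ -sqrt(-1495). Hence Gal(Q(sqrt(-1495))/Q) = Z/2Z.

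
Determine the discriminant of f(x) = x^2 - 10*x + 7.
Δ = 72

For a quadratic a x^2 + b x + c the discriminant is Δ = b^2 - 4ac = (-10)^2 - 4*(1)*(7) = 100 - (28) = 72.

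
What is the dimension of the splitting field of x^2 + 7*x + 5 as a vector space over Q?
[K:Q] = 2

The discriminant of x^2 + (7)*x + (5) is b^2 - 4c = 49 - (20) = 29. Since 29 is not a perfect square in Q, the polynomial is irreducible over Q. Its two roots generate a degree-2 extension, so [K:Q] = 2.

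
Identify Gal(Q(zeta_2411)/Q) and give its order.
|Gal(Q(zeta_2411)/Q)| = phi(2411) = 2410; group ≅ (Z/2411Z)^* ≅ Z/2410Z

The n-th cyclotomic polynomial Φ_2411(x) is the minimal polynomial of zeta_2411 over Q and has degree phi(2411) = 2410. So Q(zeta_2411) is a degree-2410 Galois extension with Galois group (Z/2411Z)^*. (Z/2411Z)^* is cyclic since 2411 is an odd prime power (or 4). Hence Gal(Q(zeta_2411)/Q) ≅ Z/2410Z.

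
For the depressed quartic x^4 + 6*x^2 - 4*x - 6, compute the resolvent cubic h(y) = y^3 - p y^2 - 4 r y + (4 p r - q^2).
h(y) = y^3 - 6*y^2 + 24*y - 160

Identify coefficients: p = 6, q = -4, r = -6.
Plug into h(y) = y^3 - p y^2 - 4 r y + (4 p r - q^2):
  h(y) = y^3 - (6) y^2 - 4*(-6) y + (4*(6)*(-6) - (-4)^2)
       = y^3 + (-6) y^2 + (24) y + (-160).
Simplifying: h(y) = y^3 - 6*y^2 + 24*y - 160.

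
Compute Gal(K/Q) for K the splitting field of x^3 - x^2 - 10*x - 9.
Gal(K/Q) = S_3 (symmetric group of order 6)

Compute the discriminant of x^3 + (-1)*x^2 + (-10)*x + (-9): Δ = 257. Since Δ is not a rational square, the Galois group is not contained in A_3; it must be the full S_3 (irreducibility of the cubic rules out anything smaller).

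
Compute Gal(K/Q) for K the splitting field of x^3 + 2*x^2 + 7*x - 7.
Gal(K/Q) = S_3 (symmetric group of order 6)

Compute the discriminant of x^3 + (2)*x^2 + (7)*x + (-7): Δ = -4039. Since Δ is not a rational square, the Galois group is not contained in A_3; it must be the full S_3 (irreducibility of the cubic rules out anything smaller).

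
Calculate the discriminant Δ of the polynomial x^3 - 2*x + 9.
Δ = -2155

For a depressed cubic x^3 + p x + q the discriminant is Δ = -4 p^3 - 27 q^2 = -4*(-2)^3 - 27*(9)^2 = 32 - 2187 = -2155.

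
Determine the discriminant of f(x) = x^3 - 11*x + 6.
Δ = 4352

For a depressed cubic x^3 + p x + q the discriminant is Δ = -4 p^3 - 27 q^2 = -4*(-11)^3 - 27*(6)^2 = 5324 - 972 = 4352.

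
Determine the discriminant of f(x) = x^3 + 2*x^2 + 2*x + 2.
Δ = -44

For x^3 + a x^2 + b x + c the discriminant is Δ = 18 a b c - 4 a^3 c + a^2 b^2 - 4 b^3 - 27 c^2.
Plug a = 2, b = 2, c = 2:
  18*(2)*(2)*(2) - 4*(2)^3*(2) + (2)^2*(2)^2 - 4*(2)^3 - 27*(2)^2
  = 144 + (-64) + 16 + (-32) + (-108)
  = -44.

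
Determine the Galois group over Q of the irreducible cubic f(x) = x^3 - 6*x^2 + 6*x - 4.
Gal(K/Q) = S_3 (symmetric group of order 6)

Compute the discriminant of x^3 + (-6)*x^2 + (6)*x + (-4): Δ = -864. Since Δ is not a rational square, the Galois group is not contained in A_3; it must be the full S_3 (irreducibility of the cubic rules out anything smaller).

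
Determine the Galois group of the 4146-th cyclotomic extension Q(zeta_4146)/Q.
|Gal(Q(zeta_4146)/Q)| = phi(4146) = 1380; group ≅ (Z/4146Z)^* ≅ Z/2Z × Z/690Z

The n-th cyclotomic polynomial Φ_4146(x) is the minimal polynomial of zeta_4146 over Q and has degree phi(4146) = 1380. So Q(zeta_4146) is a degree-1380 Galois extension with Galois group (Z/4146Z)^*. By CRT, (Z/4146Z)^* ≅ (Z/2Z)^* × (Z/3Z)^* × (Z/691Z)^*. Each prime-power unit group is (Z/2Z)^* ≅ trivial group (order 1); (Z/3Z)^* ≅ Z/2Z; (Z/691Z)^* ≅ Z/690Z. Hence Gal(Q(zeta_4146)/Q) ≅ Z/2Z × Z/690Z.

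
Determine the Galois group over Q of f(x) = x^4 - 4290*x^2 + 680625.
Gal(K/Q) = Z/2Z (cyclic of order 2)

f factors as (x^2 - 4125)(x^2 - 165), so the splitting field is K = Q(sqrt(4125), sqrt(165)). The squarefree part of 4125 is 165 and the squarefree part of 165 is also 165, so sqrt(4125) and sqrt(165) are both rational multiples of sqrt(165). Hence Q(sqrt(4125)) = Q(sqrt(165)) = Q(sqrt(165)), and the splitting field collapses to a single degree-2 extension with Galois group Z/2Z.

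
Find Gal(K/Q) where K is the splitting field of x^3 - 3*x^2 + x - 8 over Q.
Gal(K/Q) = S_3 (symmetric group of order 6)

Compute the discriminant of x^3 + (-3)*x^2 + (1)*x + (-8): Δ = -2155. Since Δ is not a rational square, the Galois group is not contained in A_3; it must be the full S_3 (irreducibility of the cubic rules out anything smaller).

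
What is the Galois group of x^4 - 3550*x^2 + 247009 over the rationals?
Gal(K/Q) = Z/2Z (cyclic of order 2)

f factors as (x^2 - 71)(x^2 - 3479), so the splitting field is K = Q(sqrt(71), sqrt(3479)). The squarefree part of 71 is 71 and the squarefree part of 3479 is also 71, so sqrt(71) and sqrt(3479) are both rational multiples of sqrt(71). Hence Q(sqrt(71)) = Q(sqrt(3479)) = Q(sqrt(71)), and the splitting field collapses to a single degree-2 extension with Galois group Z/2Z.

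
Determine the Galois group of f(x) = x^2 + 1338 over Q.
Gal(K/Q) = Z/2Z (cyclic of order 2)

x^2 + 1338 is irreducible over Q since -1338 is not a rational square. The splitting field Q(sqrt(-1338)) has degree 2 over Q, and its unique nontrivial automorphism is sqrt(-1338) ↦ -sqrt(-1338). Hence Gal(Q(sqrt(-1338))/Q) = Z/2Z.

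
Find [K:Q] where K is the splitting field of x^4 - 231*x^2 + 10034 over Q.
[K:Q] = 4

f factors as (x^2 - 58)(x^2 - 173); the splitting field is K = Q(sqrt(58), sqrt(173)). Since 58, 173, and 10034 are all non-squares in Q, the three subfields Q(sqrt(58)), Q(sqrt(173)), Q(sqrt(10034)) are distinct degree-2 extensions, so [K:Q] = 4 (Klein four Galois group).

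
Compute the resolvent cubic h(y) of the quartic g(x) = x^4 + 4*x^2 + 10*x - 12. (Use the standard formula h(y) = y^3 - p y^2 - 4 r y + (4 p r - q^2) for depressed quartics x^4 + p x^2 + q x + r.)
h(y) = y^3 - 4*y^2 + 48*y - 292

Identify coefficients: p = 4, q = 10, r = -12.
Plug into h(y) = y^3 - p y^2 - 4 r y + (4 p r - q^2):
  h(y) = y^3 - (4) y^2 - 4*(-12) y + (4*(4)*(-12) - (10)^2)
       = y^3 + (-4) y^2 + (48) y + (-292).
Simplifying: h(y) = y^3 - 4*y^2 + 48*y - 292.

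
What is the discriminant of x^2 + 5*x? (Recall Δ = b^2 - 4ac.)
Δ = 25

For a quadratic a x^2 + b x + c the discriminant is Δ = b^2 - 4ac = (5)^2 - 4*(1)*(0) = 25 - (0) = 25.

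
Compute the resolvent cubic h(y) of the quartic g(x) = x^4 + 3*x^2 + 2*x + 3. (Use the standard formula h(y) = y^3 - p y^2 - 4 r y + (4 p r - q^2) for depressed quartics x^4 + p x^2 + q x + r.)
h(y) = y^3 - 3*y^2 - 12*y + 32

Identify coefficients: p = 3, q = 2, r = 3.
Plug into h(y) = y^3 - p y^2 - 4 r y + (4 p r - q^2):
  h(y) = y^3 - (3) y^2 - 4*(3) y + (4*(3)*(3) - (2)^2)
       = y^3 + (-3) y^2 + (-12) y + (32).
Simplifying: h(y) = y^3 - 3*y^2 - 12*y + 32.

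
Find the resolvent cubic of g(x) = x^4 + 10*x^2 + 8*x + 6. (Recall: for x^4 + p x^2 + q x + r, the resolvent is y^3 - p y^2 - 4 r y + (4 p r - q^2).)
h(y) = y^3 - 10*y^2 - 24*y + 176

Identify coefficients: p = 10, q = 8, r = 6.
Plug into h(y) = y^3 - p y^2 - 4 r y + (4 p r - q^2):
  h(y) = y^3 - (10) y^2 - 4*(6) y + (4*(10)*(6) - (8)^2)
       = y^3 + (-10) y^2 + (-24) y + (176).
Simplifying: h(y) = y^3 - 10*y^2 - 24*y + 176.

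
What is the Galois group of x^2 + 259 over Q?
Gal(K/Q) = Z/2Z (cyclic of order 2)

x^2 + 259 is irreducible over Q since -259 is not a rational square. The splitting field Q(sqrt(-259)) has degree 2 over Q, and its unique nontrivial automorphism is sqrt(-259) ↦ -sqrt(-259). Hence Gal(Q(sqrt(-259))/Q) = Z/2Z.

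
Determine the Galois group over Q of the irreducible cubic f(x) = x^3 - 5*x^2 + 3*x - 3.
Gal(K/Q) = S_3 (symmetric group of order 6)

Compute the discriminant of x^3 + (-5)*x^2 + (3)*x + (-3): Δ = -816. Since Δ is not a rational square, the Galois group is not contained in A_3; it must be the full S_3 (irreducibility of the cubic rules out anything smaller).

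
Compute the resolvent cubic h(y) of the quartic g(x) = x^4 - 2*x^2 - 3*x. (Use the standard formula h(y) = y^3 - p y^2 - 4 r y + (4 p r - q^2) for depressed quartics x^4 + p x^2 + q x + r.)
h(y) = y^3 + 2*y^2 - 9

Identify coefficients: p = -2, q = -3, r = 0.
Plug into h(y) = y^3 - p y^2 - 4 r y + (4 p r - q^2):
  h(y) = y^3 - (-2) y^2 - 4*(0) y + (4*(-2)*(0) - (-3)^2)
       = y^3 + (2) y^2 + (0) y + (-9).
Simplifying: h(y) = y^3 + 2*y^2 - 9.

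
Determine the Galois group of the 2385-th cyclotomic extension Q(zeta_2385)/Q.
|Gal(Q(zeta_2385)/Q)| = phi(2385) = 1248; group ≅ (Z/2385Z)^* ≅ Z/4Z × Z/6Z × Z/52Z

The n-th cyclotomic polynomial Φ_2385(x) is the minimal polynomial of zeta_2385 over Q and has degree phi(2385) = 1248. So Q(zeta_2385) is a degree-1248 Galois extension with Galois group (Z/2385Z)^*. By CRT, (Z/2385Z)^* ≅ (Z/9Z)^* × (Z/5Z)^* × (Z/53Z)^*. Each prime-power unit group is (Z/9Z)^* ≅ Z/6Z; (Z/5Z)^* ≅ Z/4Z; (Z/53Z)^* ≅ Z/52Z. Hence Gal(Q(zeta_2385)/Q) ≅ Z/4Z × Z/6Z × Z/52Z.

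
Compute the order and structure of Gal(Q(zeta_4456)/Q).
|Gal(Q(zeta_4456)/Q)| = phi(4456) = 2224; group ≅ (Z/4456Z)^* ≅ Z/2Z × Z/2Z × Z/556Z

The n-th cyclotomic polynomial Φ_4456(x) is the minimal polynomial of zeta_4456 over Q and has degree phi(4456) = 2224. So Q(zeta_4456) is a degree-2224 Galois extension with Galois group (Z/4456Z)^*. By CRT, (Z/4456Z)^* ≅ (Z/8Z)^* × (Z/557Z)^*. Each prime-power unit group is (Z/8Z)^* ≅ Z/2Z × Z/2Z; (Z/557Z)^* ≅ Z/556Z. Hence Gal(Q(zeta_4456)/Q) ≅ Z/2Z × Z/2Z × Z/556Z.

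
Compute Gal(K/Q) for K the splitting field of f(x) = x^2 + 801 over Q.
Gal(K/Q) = Z/2Z (cyclic of order 2)

x^2 + 801 is irreducible over Q since -801 is not a rational square. The splitting field Q(sqrt(-801)) has degree 2 over Q, and its unique nontrivial automorphism is sqrt(-801) ↦ -sqrt(-801). Hence Gal(Q(sqrt(-801))/Q) = Z/2Z.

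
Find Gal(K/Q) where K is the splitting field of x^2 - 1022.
Gal(K/Q) = Z/2Z (cyclic of order 2)

x^2 - 1022 is irreducible over Q since 1022 is not a rational square. The splitting field Q(sqrt(1022)) has degree 2 over Q, and its unique nontrivial automorphism is sqrt(1022) ↦ -sqrt(1022). Hence Gal(Q(sqrt(1022))/Q) = Z/2Z.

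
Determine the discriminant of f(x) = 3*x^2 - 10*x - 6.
Δ = 172

For a quadratic a x^2 + b x + c the discriminant is Δ = b^2 - 4ac = (-10)^2 - 4*(3)*(-6) = 100 - (-72) = 172.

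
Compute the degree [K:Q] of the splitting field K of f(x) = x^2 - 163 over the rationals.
[K:Q] = 2

The polynomial x^2 - 163 is irreducible over Q since 163 is not a perfect square. Its splitting field is Q(sqrt(163)), which has degree 2 over Q.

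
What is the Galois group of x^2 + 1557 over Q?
Gal(K/Q) = Z/2Z (cyclic of order 2)

x^2 + 1557 is irreducible over Q since -1557 is not a rational square. The splitting field Q(sqrt(-1557)) has degree 2 over Q, and its unique nontrivial automorphism is sqrt(-1557) ↦ -sqrt(-1557). Hence Gal(Q(sqrt(-1557))/Q) = Z/2Z.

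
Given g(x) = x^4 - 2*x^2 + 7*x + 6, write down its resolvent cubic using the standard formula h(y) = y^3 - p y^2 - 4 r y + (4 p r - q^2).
h(y) = y^3 + 2*y^2 - 24*y - 97

Identify coefficients: p = -2, q = 7, r = 6.
Plug into h(y) = y^3 - p y^2 - 4 r y + (4 p r - q^2):
  h(y) = y^3 - (-2) y^2 - 4*(6) y + (4*(-2)*(6) - (7)^2)
       = y^3 + (2) y^2 + (-24) y + (-97).
Simplifying: h(y) = y^3 + 2*y^2 - 24*y - 97.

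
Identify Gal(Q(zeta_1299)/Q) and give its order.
|Gal(Q(zeta_1299)/Q)| = phi(1299) = 864; group ≅ (Z/1299Z)^* ≅ Z/2Z × Z/432Z

The n-th cyclotomic polynomial Φ_1299(x) is the minimal polynomial of zeta_1299 over Q and has degree phi(1299) = 864. So Q(zeta_1299) is a degree-864 Galois extension with Galois group (Z/1299Z)^*. By CRT, (Z/1299Z)^* ≅ (Z/3Z)^* × (Z/433Z)^*. Each prime-power unit group is (Z/3Z)^* ≅ Z/2Z; (Z/433Z)^* ≅ Z/432Z. Hence Gal(Q(zeta_1299)/Q) ≅ Z/2Z × Z/432Z.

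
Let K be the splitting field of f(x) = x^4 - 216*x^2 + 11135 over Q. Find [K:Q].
[K:Q] = 4

f factors as (x^2 - 85)(x^2 - 131); the splitting field is K = Q(sqrt(85), sqrt(131)). Since 85, 131, and 11135 are all non-squares in Q, the three subfields Q(sqrt(85)), Q(sqrt(131)), Q(sqrt(11135)) are distinct degree-2 extensions, so [K:Q] = 4 (Klein four Galois group).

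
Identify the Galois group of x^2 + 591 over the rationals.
Gal(K/Q) = Z/2Z (cyclic of order 2)

x^2 + 591 is irreducible over Q since -591 is not a rational square. The splitting field Q(sqrt(-591)) has degree 2 over Q, and its unique nontrivial automorphism is sqrt(-591) ↦ -sqrt(-591). Hence Gal(Q(sqrt(-591))/Q) = Z/2Z.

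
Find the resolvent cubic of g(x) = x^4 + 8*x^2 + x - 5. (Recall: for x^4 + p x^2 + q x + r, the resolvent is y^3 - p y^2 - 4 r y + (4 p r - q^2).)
h(y) = y^3 - 8*y^2 + 20*y - 161

Identify coefficients: p = 8, q = 1, r = -5.
Plug into h(y) = y^3 - p y^2 - 4 r y + (4 p r - q^2):
  h(y) = y^3 - (8) y^2 - 4*(-5) y + (4*(8)*(-5) - (1)^2)
       = y^3 + (-8) y^2 + (20) y + (-161).
Simplifying: h(y) = y^3 - 8*y^2 + 20*y - 161.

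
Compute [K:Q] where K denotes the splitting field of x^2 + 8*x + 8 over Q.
[K:Q] = 2

The discriminant of x^2 + (8)*x + (8) is b^2 - 4c = 64 - (32) = 32. Since 32 is not a perfect square in Q, the polynomial is irreducible over Q. Its two roots generate a degree-2 extension, so [K:Q] = 2.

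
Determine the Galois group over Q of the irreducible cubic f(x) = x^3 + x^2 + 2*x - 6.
Gal(K/Q) = S_3 (symmetric group of order 6)

Compute the discriminant of x^3 + (1)*x^2 + (2)*x + (-6): Δ = -1192. Since Δ is not a rational square, the Galois group is not contained in A_3; it must be the full S_3 (irreducibility of the cubic rules out anything smaller).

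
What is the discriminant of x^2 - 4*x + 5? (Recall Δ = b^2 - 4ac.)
Δ = -4

For a quadratic a x^2 + b x + c the discriminant is Δ = b^2 - 4ac = (-4)^2 - 4*(1)*(5) = 16 - (20) = -4.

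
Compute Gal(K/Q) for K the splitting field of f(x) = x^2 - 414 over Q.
Gal(K/Q) = Z/2Z (cyclic of order 2)

x^2 - 414 is irreducible over Q since 414 is not a rational square. The splitting field Q(sqrt(414)) has degree 2 over Q, and its unique nontrivial automorphism is sqrt(414) ↦ -sqrt(414). Hence Gal(Q(sqrt(414))/Q) = Z/2Z.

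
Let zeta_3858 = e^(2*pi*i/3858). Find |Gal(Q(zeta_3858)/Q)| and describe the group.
|Gal(Q(zeta_3858)/Q)| = phi(3858) = 1284; group ≅ (Z/3858Z)^* ≅ Z/2Z × Z/642Z

The n-th cyclotomic polynomial Φ_3858(x) is the minimal polynomial of zeta_3858 over Q and has degree phi(3858) = 1284. So Q(zeta_3858) is a degree-1284 Galois extension with Galois group (Z/3858Z)^*. By CRT, (Z/3858Z)^* ≅ (Z/2Z)^* × (Z/3Z)^* × (Z/643Z)^*. Each prime-power unit group is (Z/2Z)^* ≅ trivial group (order 1); (Z/3Z)^* ≅ Z/2Z; (Z/643Z)^* ≅ Z/642Z. Hence Gal(Q(zeta_3858)/Q) ≅ Z/2Z × Z/642Z.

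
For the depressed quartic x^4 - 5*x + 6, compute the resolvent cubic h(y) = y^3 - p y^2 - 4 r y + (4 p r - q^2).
h(y) = y^3 - 24*y - 25

Identify coefficients: p = 0, q = -5, r = 6.
Plug into h(y) = y^3 - p y^2 - 4 r y + (4 p r - q^2):
  h(y) = y^3 - (0) y^2 - 4*(6) y + (4*(0)*(6) - (-5)^2)
       = y^3 + (0) y^2 + (-24) y + (-25).
Simplifying: h(y) = y^3 - 24*y - 25.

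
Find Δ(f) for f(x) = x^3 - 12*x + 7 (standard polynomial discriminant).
Δ = 5589

For a depressed cubic x^3 + p x + q the discriminant is Δ = -4 p^3 - 27 q^2 = -4*(-12)^3 - 27*(7)^2 = 6912 - 1323 = 5589.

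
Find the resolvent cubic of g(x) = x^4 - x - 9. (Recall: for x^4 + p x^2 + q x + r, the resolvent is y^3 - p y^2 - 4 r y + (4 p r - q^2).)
h(y) = y^3 + 36*y - 1

Identify coefficients: p = 0, q = -1, r = -9.
Plug into h(y) = y^3 - p y^2 - 4 r y + (4 p r - q^2):
  h(y) = y^3 - (0) y^2 - 4*(-9) y + (4*(0)*(-9) - (-1)^2)
       = y^3 + (0) y^2 + (36) y + (-1).
Simplifying: h(y) = y^3 + 36*y - 1.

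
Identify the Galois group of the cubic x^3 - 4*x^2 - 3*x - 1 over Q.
Gal(K/Q) = S_3 (symmetric group of order 6)

Compute the discriminant of x^3 + (-4)*x^2 + (-3)*x + (-1): Δ = -247. Since Δ is not a rational square, the Galois group is not contained in A_3; it must be the full S_3 (irreducibility of the cubic rules out anything smaller).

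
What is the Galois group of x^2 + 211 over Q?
Gal(K/Q) = Z/2Z (cyclic of order 2)

x^2 + 211 is irreducible over Q since -211 is not a rational square. The splitting field Q(sqrt(-211)) has degree 2 over Q, and its unique nontrivial automorphism is sqrt(-211) ↦ -sqrt(-211). Hence Gal(Q(sqrt(-211))/Q) = Z/2Z.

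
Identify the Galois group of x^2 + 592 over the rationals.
Gal(K/Q) = Z/2Z (cyclic of order 2)

x^2 + 592 is irreducible over Q since -592 is not a rational square. The splitting field Q(sqrt(-592)) has degree 2 over Q, and its unique nontrivial automorphism is sqrt(-592) ↦ -sqrt(-592). Hence Gal(Q(sqrt(-592))/Q) = Z/2Z.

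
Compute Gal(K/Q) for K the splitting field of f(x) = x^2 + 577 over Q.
Gal(K/Q) = Z/2Z (cyclic of order 2)

x^2 + 577 is irreducible over Q since -577 is not a rational square. The splitting field Q(sqrt(-577)) has degree 2 over Q, and its unique nontrivial automorphism is sqrt(-577) ↦ -sqrt(-577). Hence Gal(Q(sqrt(-577))/Q) = Z/2Z.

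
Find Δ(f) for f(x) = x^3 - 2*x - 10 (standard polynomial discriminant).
Δ = -2668

For a depressed cubic x^3 + p x + q the discriminant is Δ = -4 p^3 - 27 q^2 = -4*(-2)^3 - 27*(-10)^2 = 32 - 2700 = -2668.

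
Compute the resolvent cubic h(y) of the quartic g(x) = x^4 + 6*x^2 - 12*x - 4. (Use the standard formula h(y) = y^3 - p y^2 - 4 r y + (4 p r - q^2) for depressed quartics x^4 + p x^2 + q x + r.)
h(y) = y^3 - 6*y^2 + 16*y - 240

Identify coefficients: p = 6, q = -12, r = -4.
Plug into h(y) = y^3 - p y^2 - 4 r y + (4 p r - q^2):
  h(y) = y^3 - (6) y^2 - 4*(-4) y + (4*(6)*(-4) - (-12)^2)
       = y^3 + (-6) y^2 + (16) y + (-240).
Simplifying: h(y) = y^3 - 6*y^2 + 16*y - 240.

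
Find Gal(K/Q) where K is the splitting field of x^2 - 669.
Gal(K/Q) = Z/2Z (cyclic of order 2)

x^2 - 669 is irreducible over Q since 669 is not a rational square. The splitting field Q(sqrt(669)) has degree 2 over Q, and its unique nontrivial automorphism is sqrt(669) ↦ -sqrt(669). Hence Gal(Q(sqrt(669))/Q) = Z/2Z.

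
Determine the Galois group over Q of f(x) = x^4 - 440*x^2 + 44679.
Gal(K/Q) = V_4 (Klein four-group, Z/2Z × Z/2Z)

f factors as (x^2 - 159)(x^2 - 281), so the splitting field is K = Q(sqrt(159), sqrt(281)). The elements 159, 281, 44679 are all non-squares in Q, so sqrt(159) and sqrt(281) generate independent quadratic extensions. Thus [K:Q] = 4 and Gal(K/Q) is generated by the two order-2 automorphisms sqrt(159) ↦ -sqrt(159) and sqrt(281) ↦ -sqrt(281), giving V_4.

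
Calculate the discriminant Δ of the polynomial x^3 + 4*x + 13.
Δ = -4819

For a depressed cubic x^3 + p x + q the discriminant is Δ = -4 p^3 - 27 q^2 = -4*(4)^3 - 27*(13)^2 = -256 - 4563 = -4819.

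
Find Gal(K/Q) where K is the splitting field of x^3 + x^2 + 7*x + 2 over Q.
Gal(K/Q) = S_3 (symmetric group of order 6)

Compute the discriminant of x^3 + (1)*x^2 + (7)*x + (2): Δ = -1187. Since Δ is not a rational square, the Galois group is not contained in A_3; it must be the full S_3 (irreducibility of the cubic rules out anything smaller).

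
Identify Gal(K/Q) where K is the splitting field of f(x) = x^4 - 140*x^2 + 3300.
Gal(K/Q) = V_4 (Klein four-group, Z/2Z × Z/2Z)

f factors as (x^2 - 110)(x^2 - 30), so the splitting field is K = Q(sqrt(110), sqrt(30)). The elements 110, 30, 3300 are all non-squares in Q, so sqrt(110) and sqrt(30) generate independent quadratic extensions. Thus [K:Q] = 4 and Gal(K/Q) is generated by the two order-2 automorphisms sqrt(110) ↦ -sqrt(110) and sqrt(30) ↦ -sqrt(30), giving V_4.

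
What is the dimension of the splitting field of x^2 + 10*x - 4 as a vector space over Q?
[K:Q] = 2

The discriminant of x^2 + (10)*x + (-4) is b^2 - 4c = 100 - (-16) = 116. Since 116 is not a perfect square in Q, the polynomial is irreducible over Q. Its two roots generate a degree-2 extension, so [K:Q] = 2.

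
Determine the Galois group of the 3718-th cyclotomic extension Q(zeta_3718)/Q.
|Gal(Q(zeta_3718)/Q)| = phi(3718) = 1560; group ≅ (Z/3718Z)^* ≅ Z/10Z × Z/156Z

The n-th cyclotomic polynomial Φ_3718(x) is the minimal polynomial of zeta_3718 over Q and has degree phi(3718) = 1560. So Q(zeta_3718) is a degree-1560 Galois extension with Galois group (Z/3718Z)^*. By CRT, (Z/3718Z)^* ≅ (Z/2Z)^* × (Z/11Z)^* × (Z/169Z)^*. Each prime-power unit group is (Z/2Z)^* ≅ trivial group (order 1); (Z/11Z)^* ≅ Z/10Z; (Z/169Z)^* ≅ Z/156Z. Hence Gal(Q(zeta_3718)/Q) ≅ Z/10Z × Z/156Z.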